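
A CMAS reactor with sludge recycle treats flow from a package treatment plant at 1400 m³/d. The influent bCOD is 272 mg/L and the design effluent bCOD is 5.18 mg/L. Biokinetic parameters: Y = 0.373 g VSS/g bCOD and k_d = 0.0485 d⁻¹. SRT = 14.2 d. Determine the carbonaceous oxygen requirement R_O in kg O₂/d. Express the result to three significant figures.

R_O ≈ 256 kg O₂/d

Observed yield with endogenous decay: Y_obs = Y / (1 + k_d·θ_c) = 0.373 / (1 + 0.0485 × 14.2) = 0.373 / 1.689 = 0.2209 g VSS/g bCOD.
Mass of bCOD removed per day: Q(S₀ − S) = 1400 × 266.8 g/m³ = 373.5 kg/d.
Biomass synthesised: P_X = Y_obs × 373.5 = 82.51 kg VSS/d.
R_O = Q·ΔS − 1.42 P_X = 373.5 − 117.2 = 256.4 kg O₂/d.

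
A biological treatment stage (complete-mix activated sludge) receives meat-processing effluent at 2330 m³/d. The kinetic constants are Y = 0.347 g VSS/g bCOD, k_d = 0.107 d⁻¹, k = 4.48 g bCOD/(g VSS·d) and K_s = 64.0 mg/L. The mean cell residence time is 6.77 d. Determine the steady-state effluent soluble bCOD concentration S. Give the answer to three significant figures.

Effluent substrate depends only on kinetics and SRT: S = K_s(1 + k_d θ_c) / [θ_c(Yk − k_d) − 1] = 64.0 × (1 + 0.107 × 6.77) / [6.77 × (0.347 × 4.48 − 0.107) − 1] = 110.4 / 8.800 = 12.54 mg/L.

S ≈ 12.5 mg/L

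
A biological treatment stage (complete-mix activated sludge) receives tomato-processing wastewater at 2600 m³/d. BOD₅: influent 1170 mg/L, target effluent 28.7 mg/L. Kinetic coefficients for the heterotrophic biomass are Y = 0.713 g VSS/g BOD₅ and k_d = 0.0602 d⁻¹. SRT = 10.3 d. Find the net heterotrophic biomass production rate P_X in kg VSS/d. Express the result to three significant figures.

P_X ≈ 1310 kg VSS/d

Observed yield with endogenous decay: Y_obs = Y / (1 + k_d·θ_c) = 0.713 / (1 + 0.0602 × 10.3) = 0.713 / 1.620 = 0.4401 g VSS/g BOD₅.
Substrate removed = Q·(S₀ − S) = 2600 m³/d × (1170 − 28.7) g/m³ = 2.97×10^6 g/d = 2967 kg/d.
Net biomass production P_X = Y_obs × Q·(S₀ − S) = 0.4401 × 2967 = 1306 kg VSS/d.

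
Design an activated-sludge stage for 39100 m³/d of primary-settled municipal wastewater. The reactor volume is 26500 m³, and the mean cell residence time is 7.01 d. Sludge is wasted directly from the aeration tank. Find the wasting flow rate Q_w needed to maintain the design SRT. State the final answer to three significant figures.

For wasting at MLVSS concentration, Q_w = V/θ_c = 26500/7.01 = 3780 m³/d.

Q_w ≈ 3780 m³/d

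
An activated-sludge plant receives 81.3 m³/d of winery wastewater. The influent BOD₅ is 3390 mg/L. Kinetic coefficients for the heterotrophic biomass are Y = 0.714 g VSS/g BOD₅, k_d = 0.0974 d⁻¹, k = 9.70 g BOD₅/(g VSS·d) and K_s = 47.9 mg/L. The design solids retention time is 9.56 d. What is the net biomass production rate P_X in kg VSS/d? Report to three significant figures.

From the Monod/SRT balance for a CMAS, S = K_s·(1+k_d θ_c)/[θ_c·(Y k − k_d) − 1] = 47.9 × (1 + 0.0974 × 9.56) / [9.56 × (0.714 × 9.70 − 0.0974) − 1] = 92.50 / 64.28 = 1.439 mg/L.
Observed yield with endogenous decay: Y_obs = Y / (1 + k_d·θ_c) = 0.714 / (1 + 0.0974 × 9.56) = 0.714 / 1.931 = 0.3697 g VSS/g BOD₅.
Substrate removed = Q·(S₀ − S) = 81.3 m³/d × (3390 − 1.44) g/m³ = 2.75×10^5 g/d = 275.5 kg/d.
Net biomass production P_X = Y_obs × Q·(S₀ − S) = 0.3697 × 275.5 = 101.9 kg VSS/d.

P_X ≈ 102 kg VSS/d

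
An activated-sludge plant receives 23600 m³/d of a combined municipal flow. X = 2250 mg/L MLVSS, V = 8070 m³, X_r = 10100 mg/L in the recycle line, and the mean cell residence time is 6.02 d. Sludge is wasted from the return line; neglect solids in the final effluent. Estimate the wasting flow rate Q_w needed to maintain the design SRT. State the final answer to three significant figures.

Wasting from the return line (neglecting effluent solids): Q_w = V·X / (θ_c·X_r) = 8070 × 2250 / (6.02 × 10100) = 298.6 m³/d.

Q_w ≈ 299 m³/d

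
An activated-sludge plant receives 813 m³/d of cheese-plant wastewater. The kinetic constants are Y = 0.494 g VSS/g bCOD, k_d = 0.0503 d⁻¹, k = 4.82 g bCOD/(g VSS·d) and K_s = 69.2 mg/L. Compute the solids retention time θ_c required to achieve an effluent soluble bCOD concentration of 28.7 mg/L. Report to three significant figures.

θ_c ≈ 1.54 d

From 1/θ_c = Y·k·S/(K_s + S) − k_d: Y·k·S/(K_s+S) = 0.494 × 4.82 × 28.7 / (69.2 + 28.7) = 0.6980 d⁻¹.
1/θ_c = 0.6980 − 0.0503 = 0.6477 d⁻¹, so θ_c = 1.544 d.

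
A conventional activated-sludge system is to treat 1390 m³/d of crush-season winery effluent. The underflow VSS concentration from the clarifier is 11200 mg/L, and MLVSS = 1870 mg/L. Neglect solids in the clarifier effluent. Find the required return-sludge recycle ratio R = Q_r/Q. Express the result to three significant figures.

Mass balance around the secondary clarifier (neglecting effluent solids): R = X / (X_r − X) = 1870 / (11200 − 1870) = 0.2004.

R ≈ 0.200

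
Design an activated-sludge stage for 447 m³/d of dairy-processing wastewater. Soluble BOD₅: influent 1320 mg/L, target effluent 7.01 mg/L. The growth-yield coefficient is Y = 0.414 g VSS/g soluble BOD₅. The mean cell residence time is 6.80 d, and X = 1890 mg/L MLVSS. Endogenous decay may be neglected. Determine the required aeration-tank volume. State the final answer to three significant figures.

Biomass mass balance (decay neglected): V·X = Y·Q·(S₀ − S)·θ_c, so V = 0.414 × 447 × (1320 − 7.01) × 6.80 / 1890 = 874.2 m³.

V ≈ 874 m³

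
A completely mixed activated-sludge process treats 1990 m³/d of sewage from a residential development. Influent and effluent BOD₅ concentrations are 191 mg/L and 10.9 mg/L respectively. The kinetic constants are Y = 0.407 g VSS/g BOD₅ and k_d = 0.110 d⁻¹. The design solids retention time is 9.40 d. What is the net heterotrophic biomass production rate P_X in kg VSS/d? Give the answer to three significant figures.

Observed yield with endogenous decay: Y_obs = Y / (1 + k_d·θ_c) = 0.407 / (1 + 0.110 × 9.40) = 0.407 / 2.034 = 0.2001 g VSS/g BOD₅.
ΔS = 191 − 10.9 = 180.1 mg/L, so the substrate removal rate is 1990 × 180.1/1000 = 358.4 kg BOD₅/d.
P_X = Y_obs · Q(S₀ − S) = 0.2001 × 358.4 = 71.72 kg VSS/d.

P_X ≈ 71.7 kg VSS/d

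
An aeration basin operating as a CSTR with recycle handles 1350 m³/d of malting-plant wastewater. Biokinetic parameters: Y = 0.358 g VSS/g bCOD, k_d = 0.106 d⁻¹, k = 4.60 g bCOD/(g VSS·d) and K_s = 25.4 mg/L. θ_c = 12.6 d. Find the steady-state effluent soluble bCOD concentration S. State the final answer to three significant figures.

S ≈ 3.22 mg/L

For a completely mixed reactor with recycle the Lawrence–McCarty relation gives S = K_s·(1 + k_d·θ_c) / [θ_c·(Y·k − k_d) − 1] = 25.4 × (1 + 0.106 × 12.6) / [12.6 × (0.358 × 4.60 − 0.106) − 1] = 59.32 / 18.41 = 3.222 mg/L.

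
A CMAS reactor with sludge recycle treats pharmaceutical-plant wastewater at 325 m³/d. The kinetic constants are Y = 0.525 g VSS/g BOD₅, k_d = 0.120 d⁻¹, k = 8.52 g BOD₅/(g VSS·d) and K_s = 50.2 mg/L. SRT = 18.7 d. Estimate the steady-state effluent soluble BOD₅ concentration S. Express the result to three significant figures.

S ≈ 2.03 mg/L

From the Monod/SRT balance for a CMAS, S = K_s·(1+k_d θ_c)/[θ_c·(Y k − k_d) − 1] = 50.2 × (1 + 0.120 × 18.7) / [18.7 × (0.525 × 8.52 − 0.120) − 1] = 162.8 / 80.40 = 2.025 mg/L.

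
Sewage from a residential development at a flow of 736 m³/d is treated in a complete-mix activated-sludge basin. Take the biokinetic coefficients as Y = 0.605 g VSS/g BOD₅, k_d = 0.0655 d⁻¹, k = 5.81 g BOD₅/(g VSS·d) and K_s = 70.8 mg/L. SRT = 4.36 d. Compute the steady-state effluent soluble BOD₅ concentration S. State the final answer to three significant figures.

Effluent substrate depends only on kinetics and SRT: S = K_s(1 + k_d θ_c) / [θ_c(Yk − k_d) − 1] = 70.8 × (1 + 0.0655 × 4.36) / [4.36 × (0.605 × 5.81 − 0.0655) − 1] = 91.02 / 14.04 = 6.483 mg/L.

S ≈ 6.48 mg/L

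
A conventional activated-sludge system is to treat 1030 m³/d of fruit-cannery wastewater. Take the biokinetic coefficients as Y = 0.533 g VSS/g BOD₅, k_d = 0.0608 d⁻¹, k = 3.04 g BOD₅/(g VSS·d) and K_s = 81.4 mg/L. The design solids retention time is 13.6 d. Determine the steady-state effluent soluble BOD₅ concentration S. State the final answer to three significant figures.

For a completely mixed reactor with recycle the Lawrence–McCarty relation gives S = K_s·(1 + k_d·θ_c) / [θ_c·(Y·k − k_d) − 1] = 81.4 × (1 + 0.0608 × 13.6) / [13.6 × (0.533 × 3.04 − 0.0608) − 1] = 148.7 / 20.21 = 7.358 mg/L.

S ≈ 7.36 mg/L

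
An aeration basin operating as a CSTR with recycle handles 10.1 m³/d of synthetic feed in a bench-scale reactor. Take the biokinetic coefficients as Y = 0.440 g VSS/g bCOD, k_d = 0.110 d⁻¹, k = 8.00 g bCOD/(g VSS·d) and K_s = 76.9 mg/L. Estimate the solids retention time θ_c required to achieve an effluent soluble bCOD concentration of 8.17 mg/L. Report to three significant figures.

Specific growth rate at S = 8.17 mg/L: μ = YkS/(K_s+S) = 0.440·8.00·8.17/(76.9+8.17) = 0.3381 d⁻¹.
1/θ_c = 0.3381 − 0.110 = 0.2281 d⁻¹, so θ_c = 4.385 d.

θ_c ≈ 4.38 d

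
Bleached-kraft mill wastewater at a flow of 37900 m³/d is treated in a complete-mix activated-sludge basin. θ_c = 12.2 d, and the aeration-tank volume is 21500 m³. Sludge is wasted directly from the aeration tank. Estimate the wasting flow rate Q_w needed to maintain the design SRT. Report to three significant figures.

Wasting from the aeration tank: Q_w = V / θ_c = 21500 / 12.2 = 1762 m³/d.

Q_w ≈ 1760 m³/d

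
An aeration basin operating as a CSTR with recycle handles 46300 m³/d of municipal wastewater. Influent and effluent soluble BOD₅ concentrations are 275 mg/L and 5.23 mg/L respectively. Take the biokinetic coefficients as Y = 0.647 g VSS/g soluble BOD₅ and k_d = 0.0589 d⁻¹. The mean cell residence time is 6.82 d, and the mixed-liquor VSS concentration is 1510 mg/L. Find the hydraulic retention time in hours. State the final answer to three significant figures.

Rearranging the biomass balance for a CMAS with decay, V = Y·Q·ΔS·θ_c / [X·(1+k_d θ_c)] = 0.647 × 46300 × (275 − 5.23) × 6.82 / [1510 × (1 + 0.0589 × 6.82)] = 5.51×10^7 / 2117 = 26039 m³.
τ = V/Q = 26039/46300 = 0.5624 d, or 13.50 h.

τ ≈ 13.5 h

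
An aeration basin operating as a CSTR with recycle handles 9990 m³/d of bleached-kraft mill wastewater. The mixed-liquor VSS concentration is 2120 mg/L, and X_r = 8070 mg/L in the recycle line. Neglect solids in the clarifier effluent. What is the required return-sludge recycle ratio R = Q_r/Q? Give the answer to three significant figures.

R ≈ 0.356

R = Q_r/Q = X/(X_r − X) = 2120 / (8070 − 2120) = 0.3563.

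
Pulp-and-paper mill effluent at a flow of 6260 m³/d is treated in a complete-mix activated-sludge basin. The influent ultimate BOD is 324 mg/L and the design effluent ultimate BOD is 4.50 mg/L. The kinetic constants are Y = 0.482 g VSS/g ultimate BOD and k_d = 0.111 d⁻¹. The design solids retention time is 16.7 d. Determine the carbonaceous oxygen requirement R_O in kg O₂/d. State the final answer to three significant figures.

R_O ≈ 1520 kg O₂/d

The observed yield is Y_obs = Y/(1 + k_d·θ_c) = 0.482 / (1 + 0.111 × 16.7) = 0.482 / 2.854 = 0.1689 g VSS per g ultimate BOD removed.
Mass of ultimate BOD removed per day: Q(S₀ − S) = 6260 × 319.5 g/m³ = 2000 kg/d.
P_X = Y_obs·Q·(S₀ − S) = 0.1689 × 2000 = 337.8 kg VSS/d.
R_O = Q·(S₀ − S) − 1.42·P_X = 2000 − 1.42 × 337.8 = 1520 kg O₂/d.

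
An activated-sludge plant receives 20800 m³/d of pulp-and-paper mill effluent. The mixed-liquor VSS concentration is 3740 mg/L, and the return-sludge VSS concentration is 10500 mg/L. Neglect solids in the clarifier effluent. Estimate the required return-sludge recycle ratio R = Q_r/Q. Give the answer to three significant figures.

Mass balance around the secondary clarifier (neglecting effluent solids): R = X / (X_r − X) = 3740 / (10500 − 3740) = 0.5533.

R ≈ 0.553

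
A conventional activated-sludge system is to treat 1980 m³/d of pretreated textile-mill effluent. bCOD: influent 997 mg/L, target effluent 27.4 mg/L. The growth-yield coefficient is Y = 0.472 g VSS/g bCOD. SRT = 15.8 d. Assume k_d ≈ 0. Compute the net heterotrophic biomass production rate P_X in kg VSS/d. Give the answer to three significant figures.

No decay correction is needed, so Y_obs = Y = 0.472.
ΔS = 997 − 27.4 = 969.6 mg/L, so the substrate removal rate is 1980 × 969.6/1000 = 1920 kg bCOD/d.
Biomass produced: P_X = Y_obs·Q·ΔS = 0.4720 × 1920 ≈ 906.1 kg VSS/d.

P_X ≈ 906 kg VSS/d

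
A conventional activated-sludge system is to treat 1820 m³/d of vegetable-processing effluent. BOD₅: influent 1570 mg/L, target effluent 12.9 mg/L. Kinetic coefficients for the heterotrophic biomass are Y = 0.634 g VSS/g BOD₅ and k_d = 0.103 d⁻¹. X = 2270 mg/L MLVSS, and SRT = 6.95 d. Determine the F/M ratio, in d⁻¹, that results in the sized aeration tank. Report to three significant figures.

F/M ≈ 0.393 d⁻¹

Steady-state biomass mass balance: V·X·(1 + k_d·θ_c) = Y·Q·(S₀ − S)·θ_c, so V = 0.634 × 1820 × (1570 − 12.9) × 6.95 / [2270 × (1 + 0.103 × 6.95)] = 1.25×10^7 / 3895 = 3206 m³.
F/M = Q·S₀ / (V·X) = 1820 × 1570 / (3206 × 2270) = 0.3926 g BOD₅·(g VSS·d)⁻¹.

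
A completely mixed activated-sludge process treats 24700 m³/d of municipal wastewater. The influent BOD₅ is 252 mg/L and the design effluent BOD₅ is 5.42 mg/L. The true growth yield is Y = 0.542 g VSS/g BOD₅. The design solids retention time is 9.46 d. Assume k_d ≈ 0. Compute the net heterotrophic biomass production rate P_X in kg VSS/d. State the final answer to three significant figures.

No decay correction is needed, so Y_obs = Y = 0.542.
Mass of BOD₅ removed per day: Q(S₀ − S) = 24700 × 246.6 g/m³ = 6091 kg/d.
Biomass produced: P_X = Y_obs·Q·ΔS = 0.5420 × 6091 ≈ 3301 kg VSS/d.

P_X ≈ 3300 kg VSS/d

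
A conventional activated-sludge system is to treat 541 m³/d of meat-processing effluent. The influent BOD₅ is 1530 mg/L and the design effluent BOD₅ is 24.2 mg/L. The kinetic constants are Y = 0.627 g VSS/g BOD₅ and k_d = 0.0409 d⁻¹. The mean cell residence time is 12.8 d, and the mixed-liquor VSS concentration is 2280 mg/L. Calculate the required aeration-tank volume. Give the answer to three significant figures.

V ≈ 1880 m³

Steady-state biomass mass balance: V·X·(1 + k_d·θ_c) = Y·Q·(S₀ − S)·θ_c, so V = 0.627 × 541 × (1530 − 24.2) × 12.8 / [2280 × (1 + 0.0409 × 12.8)] = 6.54×10^6 / 3474 = 1882 m³.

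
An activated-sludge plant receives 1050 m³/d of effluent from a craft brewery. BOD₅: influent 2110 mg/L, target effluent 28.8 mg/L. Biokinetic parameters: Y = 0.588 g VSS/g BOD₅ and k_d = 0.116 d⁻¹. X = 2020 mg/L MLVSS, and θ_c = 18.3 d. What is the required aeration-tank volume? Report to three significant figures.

V ≈ 3730 m³

Steady-state biomass mass balance: V·X·(1 + k_d·θ_c) = Y·Q·(S₀ − S)·θ_c, so V = 0.588 × 1050 × (2110 − 28.8) × 18.3 / [2020 × (1 + 0.116 × 18.3)] = 2.35×10^7 / 6308 = 3728 m³.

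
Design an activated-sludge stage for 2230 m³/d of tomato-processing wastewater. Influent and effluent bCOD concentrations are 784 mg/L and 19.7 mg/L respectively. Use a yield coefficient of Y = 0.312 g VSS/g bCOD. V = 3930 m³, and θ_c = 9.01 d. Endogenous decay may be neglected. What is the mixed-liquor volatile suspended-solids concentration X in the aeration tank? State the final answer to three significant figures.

X = Y·Q·ΔS·θ_c / V = 0.312 × 2230 × (784 − 19.7) × 9.01 / 3930 = 1219 mg/L.

X ≈ 1220 mg/L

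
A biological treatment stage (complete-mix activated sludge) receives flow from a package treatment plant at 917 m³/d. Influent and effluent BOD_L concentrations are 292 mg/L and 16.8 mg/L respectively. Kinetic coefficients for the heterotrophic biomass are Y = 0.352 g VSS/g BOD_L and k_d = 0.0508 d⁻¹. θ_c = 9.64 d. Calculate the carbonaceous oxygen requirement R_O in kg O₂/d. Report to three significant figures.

R_O ≈ 168 kg O₂/d

Correct the yield for decay: Y_obs = Y/(1 + k_d θ_c) = 0.352 / (1 + 0.0508 × 9.64) = 0.352 / 1.490 = 0.2363.
ΔS = 292 − 16.8 = 275.2 mg/L, so the substrate removal rate is 917 × 275.2/1000 = 252.4 kg BOD_L/d.
P_X = Y_obs·Q·(S₀ − S) = 0.2363 × 252.4 = 59.63 kg VSS/d.
R_O = Q·(S₀ − S) − 1.42·P_X = 252.4 − 1.42 × 59.63 = 167.7 kg O₂/d.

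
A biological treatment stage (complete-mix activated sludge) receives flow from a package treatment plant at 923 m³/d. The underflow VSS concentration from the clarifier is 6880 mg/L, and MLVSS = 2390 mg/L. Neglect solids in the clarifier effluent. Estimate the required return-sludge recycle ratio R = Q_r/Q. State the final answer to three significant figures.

R ≈ 0.532

R = Q_r/Q = X/(X_r − X) = 2390 / (6880 − 2390) = 0.5323.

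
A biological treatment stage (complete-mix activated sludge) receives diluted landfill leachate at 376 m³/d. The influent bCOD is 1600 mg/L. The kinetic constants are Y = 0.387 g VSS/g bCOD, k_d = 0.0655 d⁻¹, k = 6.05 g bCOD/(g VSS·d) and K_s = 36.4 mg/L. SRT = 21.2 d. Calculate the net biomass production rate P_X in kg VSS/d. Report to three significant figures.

From the Monod/SRT balance for a CMAS, S = K_s·(1+k_d θ_c)/[θ_c·(Y k − k_d) − 1] = 36.4 × (1 + 0.0655 × 21.2) / [21.2 × (0.387 × 6.05 − 0.0655) − 1] = 86.95 / 47.25 = 1.840 mg/L.
The observed yield is Y_obs = Y/(1 + k_d·θ_c) = 0.387 / (1 + 0.0655 × 21.2) = 0.387 / 2.389 = 0.1620 g VSS per g bCOD removed.
Substrate removed = Q·(S₀ − S) = 376 m³/d × (1600 − 1.84) g/m³ = 6.01×10^5 g/d = 600.9 kg/d.
Biomass produced: P_X = Y_obs·Q·ΔS = 0.1620 × 600.9 ≈ 97.36 kg VSS/d.

P_X ≈ 97.4 kg VSS/d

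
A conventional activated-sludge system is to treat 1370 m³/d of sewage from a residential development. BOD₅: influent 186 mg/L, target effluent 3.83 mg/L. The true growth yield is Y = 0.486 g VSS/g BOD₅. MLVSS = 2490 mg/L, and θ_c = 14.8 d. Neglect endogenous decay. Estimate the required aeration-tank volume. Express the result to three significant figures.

With k_d = 0 the design equation reduces to V = Y Q (S₀−S) θ_c / X = 0.486 × 1370 × (186 − 3.83) × 14.8 / 2490 = 720.9 m³.

V ≈ 721 m³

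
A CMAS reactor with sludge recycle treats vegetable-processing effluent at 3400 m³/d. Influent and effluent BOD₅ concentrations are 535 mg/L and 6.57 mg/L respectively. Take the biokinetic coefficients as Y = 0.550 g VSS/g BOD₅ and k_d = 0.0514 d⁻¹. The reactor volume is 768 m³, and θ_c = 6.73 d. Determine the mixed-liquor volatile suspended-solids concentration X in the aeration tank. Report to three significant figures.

Solving the biomass balance for X: X = Y Q (S₀−S) θ_c / [V (1+k_d θ_c)] = 0.550 × 3400 × (535 − 6.57) × 6.73 / [768 × (1 + 0.0514 × 6.73)] = 6434 mg/L.

X ≈ 6430 mg/L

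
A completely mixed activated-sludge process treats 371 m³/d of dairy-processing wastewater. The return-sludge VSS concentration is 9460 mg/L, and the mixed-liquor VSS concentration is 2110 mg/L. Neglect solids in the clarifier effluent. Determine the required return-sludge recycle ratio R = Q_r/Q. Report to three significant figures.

Mass balance around the secondary clarifier (neglecting effluent solids): R = X / (X_r − X) = 2110 / (9460 − 2110) = 0.2871.

R ≈ 0.287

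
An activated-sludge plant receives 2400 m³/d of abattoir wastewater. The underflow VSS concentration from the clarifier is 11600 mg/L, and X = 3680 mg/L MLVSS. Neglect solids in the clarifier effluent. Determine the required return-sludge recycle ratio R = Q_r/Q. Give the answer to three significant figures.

Solids balance on the clarifier gives (1+R)X = R·X_r, so R = X/(X_r − X) = 3680 / (11600 − 3680) = 0.4646.

R ≈ 0.465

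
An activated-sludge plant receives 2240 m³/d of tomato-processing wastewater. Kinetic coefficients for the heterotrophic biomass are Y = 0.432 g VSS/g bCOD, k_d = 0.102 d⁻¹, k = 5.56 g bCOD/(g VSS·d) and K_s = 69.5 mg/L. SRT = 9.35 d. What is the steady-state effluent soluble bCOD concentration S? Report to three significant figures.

S ≈ 6.62 mg/L

Effluent substrate depends only on kinetics and SRT: S = K_s(1 + k_d θ_c) / [θ_c(Yk − k_d) − 1] = 69.5 × (1 + 0.102 × 9.35) / [9.35 × (0.432 × 5.56 − 0.102) − 1] = 135.8 / 20.50 = 6.622 mg/L.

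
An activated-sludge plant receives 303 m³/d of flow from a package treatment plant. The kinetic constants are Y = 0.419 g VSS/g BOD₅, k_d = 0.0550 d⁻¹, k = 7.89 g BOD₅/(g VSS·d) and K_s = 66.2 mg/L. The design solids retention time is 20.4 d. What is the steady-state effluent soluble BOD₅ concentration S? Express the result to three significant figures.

S ≈ 2.15 mg/L

Effluent substrate depends only on kinetics and SRT: S = K_s(1 + k_d θ_c) / [θ_c(Yk − k_d) − 1] = 66.2 × (1 + 0.0550 × 20.4) / [20.4 × (0.419 × 7.89 − 0.0550) − 1] = 140.5 / 65.32 = 2.151 mg/L.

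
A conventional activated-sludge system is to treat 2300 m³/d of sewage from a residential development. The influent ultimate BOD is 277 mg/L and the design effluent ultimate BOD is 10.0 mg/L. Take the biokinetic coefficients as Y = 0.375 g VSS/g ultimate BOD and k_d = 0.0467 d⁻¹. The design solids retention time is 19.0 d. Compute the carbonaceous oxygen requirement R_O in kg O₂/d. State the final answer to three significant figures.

R_O ≈ 441 kg O₂/d

Observed yield with endogenous decay: Y_obs = Y / (1 + k_d·θ_c) = 0.375 / (1 + 0.0467 × 19.0) = 0.375 / 1.887 = 0.1987 g VSS/g ultimate BOD.
Q·(S₀ − S) = 2300 × (277 − 10.0) × 10⁻³ = 614.1 kg/d removed.
Biomass synthesised: P_X = Y_obs × 614.1 = 122.0 kg VSS/d.
R_O = Q·(S₀ − S) − 1.42·P_X = 614.1 − 1.42 × 122.0 = 440.8 kg O₂/d.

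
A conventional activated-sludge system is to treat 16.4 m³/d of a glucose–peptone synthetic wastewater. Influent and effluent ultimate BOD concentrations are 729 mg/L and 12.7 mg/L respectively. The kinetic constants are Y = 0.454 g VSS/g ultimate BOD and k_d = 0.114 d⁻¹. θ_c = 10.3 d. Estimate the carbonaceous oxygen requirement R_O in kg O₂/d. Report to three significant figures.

R_O ≈ 8.26 kg O₂/d

Correct the yield for decay: Y_obs = Y/(1 + k_d θ_c) = 0.454 / (1 + 0.114 × 10.3) = 0.454 / 2.174 = 0.2088.
Substrate removed = Q·(S₀ − S) = 16.4 m³/d × (729 − 12.7) g/m³ = 1.17×10^4 g/d = 11.75 kg/d.
Biomass synthesised: P_X = Y_obs × 11.75 = 2.453 kg VSS/d.
R_O = Q·(S₀ − S) − 1.42·P_X = 11.75 − 1.42 × 2.453 = 8.264 kg O₂/d.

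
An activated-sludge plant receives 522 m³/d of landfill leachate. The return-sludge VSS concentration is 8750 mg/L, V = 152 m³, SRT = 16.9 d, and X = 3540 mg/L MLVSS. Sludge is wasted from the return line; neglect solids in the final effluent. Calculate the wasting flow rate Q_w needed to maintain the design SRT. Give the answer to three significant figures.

Q_w ≈ 3.64 m³/d

Wasting from the return line (neglecting effluent solids): Q_w = V·X / (θ_c·X_r) = 152.0 × 3540 / (16.9 × 8750) = 3.639 m³/d.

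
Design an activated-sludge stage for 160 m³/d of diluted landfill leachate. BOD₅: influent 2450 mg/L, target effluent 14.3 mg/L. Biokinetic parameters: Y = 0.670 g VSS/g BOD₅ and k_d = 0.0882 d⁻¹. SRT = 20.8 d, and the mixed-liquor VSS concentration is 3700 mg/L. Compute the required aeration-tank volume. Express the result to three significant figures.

V ≈ 518 m³

From the SRT design equation V = Y Q (S₀−S) θ_c / [X (1 + k_d θ_c)] = 0.670 × 160 × (2450 − 14.3) × 20.8 / [3700 × (1 + 0.0882 × 20.8)] = 5.43×10^6 / 10488 = 517.8 m³.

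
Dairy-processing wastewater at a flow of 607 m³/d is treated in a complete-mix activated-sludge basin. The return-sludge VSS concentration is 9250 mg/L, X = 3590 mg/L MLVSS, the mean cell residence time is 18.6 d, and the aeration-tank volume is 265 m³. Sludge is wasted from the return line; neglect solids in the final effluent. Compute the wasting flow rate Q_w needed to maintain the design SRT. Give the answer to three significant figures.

Q_w ≈ 5.53 m³/d

Wasting from the return line (neglecting effluent solids): Q_w = V·X / (θ_c·X_r) = 265.0 × 3590 / (18.6 × 9250) = 5.529 m³/d.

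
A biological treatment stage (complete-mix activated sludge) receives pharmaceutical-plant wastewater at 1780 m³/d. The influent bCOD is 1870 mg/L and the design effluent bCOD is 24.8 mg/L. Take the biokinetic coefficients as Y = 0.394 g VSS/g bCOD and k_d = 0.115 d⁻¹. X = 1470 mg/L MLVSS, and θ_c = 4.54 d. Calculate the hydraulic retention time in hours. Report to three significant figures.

τ ≈ 35.4 h

Rearranging the biomass balance for a CMAS with decay, V = Y·Q·ΔS·θ_c / [X·(1+k_d θ_c)] = 0.394 × 1780 × (1870 − 24.8) × 4.54 / [1470 × (1 + 0.115 × 4.54)] = 5.88×10^6 / 2237 = 2626 m³.
τ = V/Q = 2626/1780 = 1.475 d, or 35.40 h.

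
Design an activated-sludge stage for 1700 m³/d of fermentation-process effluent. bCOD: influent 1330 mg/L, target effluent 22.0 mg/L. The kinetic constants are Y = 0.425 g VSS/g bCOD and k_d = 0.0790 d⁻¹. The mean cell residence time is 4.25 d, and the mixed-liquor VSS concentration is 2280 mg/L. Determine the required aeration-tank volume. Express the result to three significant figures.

V ≈ 1320 m³

From the SRT design equation V = Y Q (S₀−S) θ_c / [X (1 + k_d θ_c)] = 0.425 × 1700 × (1330 − 22.0) × 4.25 / [2280 × (1 + 0.0790 × 4.25)] = 4.02×10^6 / 3046 = 1319 m³.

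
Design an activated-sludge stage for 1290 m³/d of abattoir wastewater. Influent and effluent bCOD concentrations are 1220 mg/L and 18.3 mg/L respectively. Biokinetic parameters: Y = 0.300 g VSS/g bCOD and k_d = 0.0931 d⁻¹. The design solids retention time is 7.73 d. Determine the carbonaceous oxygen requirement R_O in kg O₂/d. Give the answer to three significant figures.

Y_obs = Y / (1 + k_d θ_c) = 0.300 / (1 + 0.0931 × 7.73) = 0.300 / 1.720 = 0.1745.
Q·(S₀ − S) = 1290 × (1220 − 18.3) × 10⁻³ = 1550 kg/d removed.
P_X = Y_obs·Q·(S₀ − S) = 0.1745 × 1550 = 270.4 kg VSS/d.
R_O = Q·(S₀ − S) − 1.42·P_X = 1550 − 1.42 × 270.4 = 1166 kg O₂/d.

R_O ≈ 1170 kg O₂/d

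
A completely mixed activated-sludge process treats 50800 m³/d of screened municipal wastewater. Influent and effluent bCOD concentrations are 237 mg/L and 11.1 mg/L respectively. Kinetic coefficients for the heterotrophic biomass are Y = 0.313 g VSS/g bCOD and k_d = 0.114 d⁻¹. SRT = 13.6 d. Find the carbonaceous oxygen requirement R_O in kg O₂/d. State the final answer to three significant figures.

R_O ≈ 9480 kg O₂/d

Correct the yield for decay: Y_obs = Y/(1 + k_d θ_c) = 0.313 / (1 + 0.114 × 13.6) = 0.313 / 2.550 = 0.1227.
Mass of bCOD removed per day: Q(S₀ − S) = 50800 × 225.9 g/m³ = 11476 kg/d.
P_X = Y_obs·Q·(S₀ − S) = 0.1227 × 11476 = 1408 kg VSS/d.
R_O = Q·(S₀ − S) − 1.42·P_X = 11476 − 1.42 × 1408 = 9476 kg O₂/d.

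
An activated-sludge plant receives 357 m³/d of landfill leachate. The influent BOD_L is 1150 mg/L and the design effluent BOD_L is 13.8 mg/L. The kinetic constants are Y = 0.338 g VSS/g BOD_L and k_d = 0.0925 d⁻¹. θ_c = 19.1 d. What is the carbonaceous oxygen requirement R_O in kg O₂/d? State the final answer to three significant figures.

R_O ≈ 335 kg O₂/d

Observed yield with endogenous decay: Y_obs = Y / (1 + k_d·θ_c) = 0.338 / (1 + 0.0925 × 19.1) = 0.338 / 2.767 = 0.1222 g VSS/g BOD_L.
Mass of BOD_L removed per day: Q(S₀ − S) = 357 × 1136 g/m³ = 405.6 kg/d.
P_X = Y_obs·Q·(S₀ − S) = 0.1222 × 405.6 = 49.55 kg VSS/d.
R_O = Q·(S₀ − S) − 1.42·P_X = 405.6 − 1.42 × 49.55 = 335.3 kg O₂/d.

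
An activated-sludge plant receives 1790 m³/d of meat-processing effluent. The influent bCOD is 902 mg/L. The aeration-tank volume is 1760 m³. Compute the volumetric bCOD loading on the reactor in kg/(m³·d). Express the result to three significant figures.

L_v ≈ 0.917 kg bCOD/(m³·d)

Applied bCOD load per unit volume = Q·S₀/V = (1790 × 902/1000)/1760 = 0.9174 kg bCOD·m⁻³·d⁻¹.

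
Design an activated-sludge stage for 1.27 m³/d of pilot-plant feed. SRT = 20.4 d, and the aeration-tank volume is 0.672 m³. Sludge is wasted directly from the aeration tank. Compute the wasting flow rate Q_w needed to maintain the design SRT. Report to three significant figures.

With mixed-liquor wasting, θ_c = V/Q_w, so Q_w = V/θ_c = 0.6720/20.4 = 0.03294 m³/d.

Q_w ≈ 0.0329 m³/d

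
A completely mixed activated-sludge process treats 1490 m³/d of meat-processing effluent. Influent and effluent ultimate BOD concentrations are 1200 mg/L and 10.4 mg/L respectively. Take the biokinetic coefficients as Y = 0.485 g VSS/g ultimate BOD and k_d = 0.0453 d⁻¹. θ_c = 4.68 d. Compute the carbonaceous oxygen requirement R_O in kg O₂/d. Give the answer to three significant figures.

Y_obs = Y / (1 + k_d θ_c) = 0.485 / (1 + 0.0453 × 4.68) = 0.485 / 1.212 = 0.4002.
Mass of ultimate BOD removed per day: Q(S₀ − S) = 1490 × 1190 g/m³ = 1773 kg/d.
P_X = Y_obs·Q·(S₀ − S) = 0.4002 × 1773 = 709.3 kg VSS/d.
R_O = Q·ΔS − 1.42 P_X = 1773 − 1007 = 765.3 kg O₂/d.

R_O ≈ 765 kg O₂/d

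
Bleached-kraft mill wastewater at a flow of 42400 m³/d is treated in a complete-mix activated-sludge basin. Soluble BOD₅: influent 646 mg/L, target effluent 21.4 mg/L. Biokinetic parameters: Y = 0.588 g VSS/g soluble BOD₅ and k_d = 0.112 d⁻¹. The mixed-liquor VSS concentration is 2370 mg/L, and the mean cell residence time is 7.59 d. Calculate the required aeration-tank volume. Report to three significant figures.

From the SRT design equation V = Y Q (S₀−S) θ_c / [X (1 + k_d θ_c)] = 0.588 × 42400 × (646 − 21.4) × 7.59 / [2370 × (1 + 0.112 × 7.59)] = 1.18×10^8 / 4385 = 26956 m³.

V ≈ 27000 m³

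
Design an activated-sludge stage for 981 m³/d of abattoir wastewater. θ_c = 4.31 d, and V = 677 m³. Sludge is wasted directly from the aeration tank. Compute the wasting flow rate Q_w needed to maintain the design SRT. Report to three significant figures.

Q_w ≈ 157 m³/d

For wasting at MLVSS concentration, Q_w = V/θ_c = 677.0/4.31 = 157.1 m³/d.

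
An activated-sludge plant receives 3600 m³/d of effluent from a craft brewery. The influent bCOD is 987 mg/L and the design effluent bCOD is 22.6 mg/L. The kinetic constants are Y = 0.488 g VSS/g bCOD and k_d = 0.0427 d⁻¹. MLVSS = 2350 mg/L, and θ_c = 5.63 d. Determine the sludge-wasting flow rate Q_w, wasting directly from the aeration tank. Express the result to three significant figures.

Q_w ≈ 581 m³/d

Rearranging the biomass balance for a CMAS with decay, V = Y·Q·ΔS·θ_c / [X·(1+k_d θ_c)] = 0.488 × 3600 × (987 − 22.6) × 5.63 / [2350 × (1 + 0.0427 × 5.63)] = 9.54×10^6 / 2915 = 3272 m³.
With mixed-liquor wasting, θ_c = V/Q_w, so Q_w = V/θ_c = 3272/5.63 = 581.2 m³/d.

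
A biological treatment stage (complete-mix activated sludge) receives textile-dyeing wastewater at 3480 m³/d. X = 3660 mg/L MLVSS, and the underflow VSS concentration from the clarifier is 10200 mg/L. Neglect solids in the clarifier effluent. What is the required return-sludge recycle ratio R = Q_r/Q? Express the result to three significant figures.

R = Q_r/Q = X/(X_r − X) = 3660 / (10200 − 3660) = 0.5596.

R ≈ 0.560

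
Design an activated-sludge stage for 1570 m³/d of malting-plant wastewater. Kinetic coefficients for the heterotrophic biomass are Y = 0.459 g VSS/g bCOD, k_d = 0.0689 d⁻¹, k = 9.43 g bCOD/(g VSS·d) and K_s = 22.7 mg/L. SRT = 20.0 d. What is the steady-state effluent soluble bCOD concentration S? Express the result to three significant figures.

S ≈ 0.641 mg/L

Effluent substrate depends only on kinetics and SRT: S = K_s(1 + k_d θ_c) / [θ_c(Yk − k_d) − 1] = 22.7 × (1 + 0.0689 × 20.0) / [20.0 × (0.459 × 9.43 − 0.0689) − 1] = 53.98 / 84.19 = 0.6412 mg/L.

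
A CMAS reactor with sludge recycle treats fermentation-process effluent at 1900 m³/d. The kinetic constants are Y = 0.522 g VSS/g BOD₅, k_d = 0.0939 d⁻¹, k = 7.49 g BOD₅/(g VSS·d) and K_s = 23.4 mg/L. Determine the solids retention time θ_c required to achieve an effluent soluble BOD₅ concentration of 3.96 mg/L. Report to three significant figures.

From 1/θ_c = Y·k·S/(K_s + S) − k_d: Y·k·S/(K_s+S) = 0.522 × 7.49 × 3.96 / (23.4 + 3.96) = 0.5659 d⁻¹.
1/θ_c = 0.5659 − 0.0939 = 0.4720 d⁻¹, so θ_c = 2.119 d.

θ_c ≈ 2.12 d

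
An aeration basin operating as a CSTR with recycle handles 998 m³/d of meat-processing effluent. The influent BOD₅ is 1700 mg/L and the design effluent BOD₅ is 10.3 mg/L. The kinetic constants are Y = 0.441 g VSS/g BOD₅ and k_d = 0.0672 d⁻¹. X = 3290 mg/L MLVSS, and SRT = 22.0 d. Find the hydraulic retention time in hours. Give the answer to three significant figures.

Rearranging the biomass balance for a CMAS with decay, V = Y·Q·ΔS·θ_c / [X·(1+k_d θ_c)] = 0.441 × 998 × (1700 − 10.3) × 22.0 / [3290 × (1 + 0.0672 × 22.0)] = 1.64×10^7 / 8154 = 2006 m³.
HRT = V/Q = 2006 m³ / 998 m³·d⁻¹ = 2.010 d × 24 = 48.25 h.

τ ≈ 48.3 h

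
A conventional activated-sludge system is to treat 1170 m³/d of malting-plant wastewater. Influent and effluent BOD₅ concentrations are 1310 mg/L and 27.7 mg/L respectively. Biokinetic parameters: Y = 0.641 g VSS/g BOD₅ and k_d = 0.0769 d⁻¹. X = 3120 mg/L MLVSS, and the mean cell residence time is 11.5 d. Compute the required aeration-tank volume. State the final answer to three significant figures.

V ≈ 1880 m³

Rearranging the biomass balance for a CMAS with decay, V = Y·Q·ΔS·θ_c / [X·(1+k_d θ_c)] = 0.641 × 1170 × (1310 − 27.7) × 11.5 / [3120 × (1 + 0.0769 × 11.5)] = 1.11×10^7 / 5879 = 1881 m³.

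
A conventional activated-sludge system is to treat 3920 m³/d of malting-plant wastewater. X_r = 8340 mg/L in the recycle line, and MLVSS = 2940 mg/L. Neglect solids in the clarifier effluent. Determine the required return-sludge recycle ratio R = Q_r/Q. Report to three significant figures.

R = Q_r/Q = X/(X_r − X) = 2940 / (8340 − 2940) = 0.5444.

R ≈ 0.544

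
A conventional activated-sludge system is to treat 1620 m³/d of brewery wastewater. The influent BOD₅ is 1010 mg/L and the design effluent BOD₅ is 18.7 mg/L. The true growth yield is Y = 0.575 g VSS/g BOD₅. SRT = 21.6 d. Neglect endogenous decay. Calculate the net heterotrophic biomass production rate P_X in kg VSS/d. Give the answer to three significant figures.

With endogenous decay neglected, the observed yield equals the true yield: Y_obs = Y = 0.575 g VSS/g BOD₅.
ΔS = 1010 − 18.7 = 991.3 mg/L, so the substrate removal rate is 1620 × 991.3/1000 = 1606 kg BOD₅/d.
So the net sludge growth is P_X = 0.5750 × 1606 = 923.4 kg VSS/d.

P_X ≈ 923 kg VSS/d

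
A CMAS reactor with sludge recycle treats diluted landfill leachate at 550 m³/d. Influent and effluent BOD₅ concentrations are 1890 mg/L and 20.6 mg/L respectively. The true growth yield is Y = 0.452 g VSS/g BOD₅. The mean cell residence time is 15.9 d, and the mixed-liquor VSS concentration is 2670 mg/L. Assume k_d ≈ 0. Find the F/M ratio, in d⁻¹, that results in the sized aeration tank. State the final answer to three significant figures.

Biomass mass balance (decay neglected): V·X = Y·Q·(S₀ − S)·θ_c, so V = 0.452 × 550 × (1890 − 20.6) × 15.9 / 2670 = 2768 m³.
F/M = Q·S₀ / (V·X) = 550 × 1890 / (2768 × 2670) = 0.1407 g BOD₅·(g VSS·d)⁻¹.

F/M ≈ 0.141 d⁻¹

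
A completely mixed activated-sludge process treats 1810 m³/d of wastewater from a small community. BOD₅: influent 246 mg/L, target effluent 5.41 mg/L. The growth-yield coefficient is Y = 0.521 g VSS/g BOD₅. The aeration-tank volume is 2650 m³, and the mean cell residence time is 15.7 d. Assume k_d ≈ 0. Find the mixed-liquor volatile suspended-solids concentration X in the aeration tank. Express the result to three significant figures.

Without decay, X = Y Q (S₀−S) θ_c / V = 0.521 × 1810 × (246 − 5.41) × 15.7 / 2650 = 1344 mg/L.

X ≈ 1340 mg/L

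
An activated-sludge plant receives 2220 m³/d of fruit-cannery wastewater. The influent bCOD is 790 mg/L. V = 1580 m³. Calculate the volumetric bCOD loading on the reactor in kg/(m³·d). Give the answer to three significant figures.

Volumetric loading L_v = Q·S₀ / V = 2220 × 790 g/m³ / 1580 m³ = 1110 g/(m³·d) = 1.110 kg bCOD/(m³·d).

L_v ≈ 1.11 kg bCOD/(m³·d)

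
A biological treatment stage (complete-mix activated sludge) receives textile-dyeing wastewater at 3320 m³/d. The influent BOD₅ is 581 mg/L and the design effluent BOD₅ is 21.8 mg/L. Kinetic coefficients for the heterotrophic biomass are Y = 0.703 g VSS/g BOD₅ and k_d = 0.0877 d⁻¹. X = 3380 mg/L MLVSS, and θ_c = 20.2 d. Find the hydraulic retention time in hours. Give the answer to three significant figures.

From the SRT design equation V = Y Q (S₀−S) θ_c / [X (1 + k_d θ_c)] = 0.703 × 3320 × (581 − 21.8) × 20.2 / [3380 × (1 + 0.0877 × 20.2)] = 2.64×10^7 / 9368 = 2814 m³.
τ = V/Q = 2814/3320 = 0.8477 d, or 20.34 h.

τ ≈ 20.3 h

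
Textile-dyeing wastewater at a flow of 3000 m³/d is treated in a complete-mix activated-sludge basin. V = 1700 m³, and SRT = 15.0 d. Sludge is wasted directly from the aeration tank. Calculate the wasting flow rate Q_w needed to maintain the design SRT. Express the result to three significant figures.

Wasting from the aeration tank: Q_w = V / θ_c = 1700 / 15.0 = 113.3 m³/d.

Q_w ≈ 113 m³/d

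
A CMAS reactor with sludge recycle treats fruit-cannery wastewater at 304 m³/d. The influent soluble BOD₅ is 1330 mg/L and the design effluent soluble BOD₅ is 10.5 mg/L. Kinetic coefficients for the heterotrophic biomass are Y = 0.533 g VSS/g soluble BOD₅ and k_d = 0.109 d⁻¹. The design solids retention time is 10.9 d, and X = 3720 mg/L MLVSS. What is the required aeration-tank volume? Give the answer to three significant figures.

V ≈ 286 m³

From the SRT design equation V = Y Q (S₀−S) θ_c / [X (1 + k_d θ_c)] = 0.533 × 304 × (1330 − 10.5) × 10.9 / [3720 × (1 + 0.109 × 10.9)] = 2.33×10^6 / 8140 = 286.3 m³.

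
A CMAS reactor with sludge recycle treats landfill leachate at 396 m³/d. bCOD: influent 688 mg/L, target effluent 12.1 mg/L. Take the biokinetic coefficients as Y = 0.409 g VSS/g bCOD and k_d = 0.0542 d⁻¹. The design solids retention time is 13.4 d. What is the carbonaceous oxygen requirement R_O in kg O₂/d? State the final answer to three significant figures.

R_O ≈ 178 kg O₂/d

Observed yield with endogenous decay: Y_obs = Y / (1 + k_d·θ_c) = 0.409 / (1 + 0.0542 × 13.4) = 0.409 / 1.726 = 0.2369 g VSS/g bCOD.
Q·(S₀ − S) = 396 × (688 − 12.1) × 10⁻³ = 267.7 kg/d removed.
Net sludge production P_X = 0.2369 × 267.7 = 63.41 kg VSS/d.
R_O = Q·(S₀ − S) − 1.42·P_X = 267.7 − 1.42 × 63.41 = 177.6 kg O₂/d.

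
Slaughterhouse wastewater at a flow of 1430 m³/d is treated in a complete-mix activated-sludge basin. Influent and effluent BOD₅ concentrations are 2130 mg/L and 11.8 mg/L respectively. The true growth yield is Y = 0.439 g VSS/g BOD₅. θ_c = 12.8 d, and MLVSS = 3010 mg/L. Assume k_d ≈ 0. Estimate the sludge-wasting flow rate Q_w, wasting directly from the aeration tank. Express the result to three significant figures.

Q_w ≈ 442 m³/d

With k_d = 0 the design equation reduces to V = Y Q (S₀−S) θ_c / X = 0.439 × 1430 × (2130 − 11.8) × 12.8 / 3010 = 5655 m³.
For wasting at MLVSS concentration, Q_w = V/θ_c = 5655/12.8 = 441.8 m³/d.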